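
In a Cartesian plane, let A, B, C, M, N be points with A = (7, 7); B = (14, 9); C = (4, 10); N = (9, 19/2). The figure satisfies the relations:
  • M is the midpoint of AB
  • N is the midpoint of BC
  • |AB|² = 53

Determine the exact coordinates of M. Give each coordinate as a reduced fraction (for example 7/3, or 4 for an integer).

1. M_x = 21/2  [2·M = A+B = (7, 7)+(14, 9)]
2. M_y = 8  [2·M = A+B = (7, 7)+(14, 9)]
   so M = (21/2, 8)

M = (21/2, 8)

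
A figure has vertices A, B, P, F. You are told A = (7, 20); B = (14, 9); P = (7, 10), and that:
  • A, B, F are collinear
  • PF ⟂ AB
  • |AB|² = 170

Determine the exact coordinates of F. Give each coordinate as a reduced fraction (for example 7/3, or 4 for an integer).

1. F_x = 196/17  [[A, B, F are collinear ⇒ 11x+7y-217=0] ∩ [PF ⟂ AB ⇒ 7x-11y+61=0]]
2. F_y = 219/17  [[A, B, F are collinear ⇒ 11x+7y-217=0] ∩ [PF ⟂ AB ⇒ 7x-11y+61=0]]
   so F = (196/17, 219/17)

F = (196/17, 219/17)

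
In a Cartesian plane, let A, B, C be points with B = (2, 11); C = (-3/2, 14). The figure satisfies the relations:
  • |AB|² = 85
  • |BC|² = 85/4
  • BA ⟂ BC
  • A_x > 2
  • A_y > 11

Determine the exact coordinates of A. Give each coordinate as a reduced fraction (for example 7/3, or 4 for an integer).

A = (8, 18)

1. A_x = 8  [[BA ⟂ BC ⇒ -7/2x+3y-26=0] ∩ [|A−(2, 11)|²=85]]
2. A_y = 18  [[BA ⟂ BC ⇒ -7/2x+3y-26=0] ∩ [|A−(2, 11)|²=85]]
   so A = (8, 18)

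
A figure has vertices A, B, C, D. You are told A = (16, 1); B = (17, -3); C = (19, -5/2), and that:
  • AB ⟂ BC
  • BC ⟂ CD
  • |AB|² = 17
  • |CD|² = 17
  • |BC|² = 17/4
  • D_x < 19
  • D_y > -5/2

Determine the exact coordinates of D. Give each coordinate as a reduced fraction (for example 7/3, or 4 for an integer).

1. D_x = 18  [[BC ⟂ CD ⇒ 2x+1/2y-147/4=0] ∩ [|D−(19, -5/2)|²=17]]
2. D_y = 3/2  [[BC ⟂ CD ⇒ 2x+1/2y-147/4=0] ∩ [|D−(19, -5/2)|²=17]]
   so D = (18, 3/2)

D = (18, 3/2)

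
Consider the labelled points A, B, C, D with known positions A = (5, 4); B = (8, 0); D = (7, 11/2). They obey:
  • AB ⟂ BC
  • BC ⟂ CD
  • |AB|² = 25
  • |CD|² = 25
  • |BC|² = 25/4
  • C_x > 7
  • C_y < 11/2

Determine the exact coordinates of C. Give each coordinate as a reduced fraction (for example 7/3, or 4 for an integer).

C = (10, 3/2)

1. C_x = 10  [[AB ⟂ BC ⇒ 3x-4y-24=0] ∩ [|C−(7, 11/2)|²=25]]
2. C_y = 3/2  [[AB ⟂ BC ⇒ 3x-4y-24=0] ∩ [|C−(7, 11/2)|²=25]]
   so C = (10, 3/2)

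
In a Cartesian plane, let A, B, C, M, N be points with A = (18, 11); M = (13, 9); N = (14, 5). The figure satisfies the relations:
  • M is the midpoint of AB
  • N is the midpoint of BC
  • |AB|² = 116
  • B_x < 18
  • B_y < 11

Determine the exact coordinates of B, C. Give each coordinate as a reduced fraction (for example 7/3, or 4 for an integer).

1. B_x = 8  [B = 2·M−A = 2·(13, 9)−(18, 11)]
2. B_y = 7  [B = 2·M−A = 2·(13, 9)−(18, 11)]
   so B = (8, 7)
3. C_x = 20  [C = 2·N−B = 2·(14, 5)−(8, 7)]
4. C_y = 3  [C = 2·N−B = 2·(14, 5)−(8, 7)]
   so C = (20, 3)

B = (8, 7)
C = (20, 3)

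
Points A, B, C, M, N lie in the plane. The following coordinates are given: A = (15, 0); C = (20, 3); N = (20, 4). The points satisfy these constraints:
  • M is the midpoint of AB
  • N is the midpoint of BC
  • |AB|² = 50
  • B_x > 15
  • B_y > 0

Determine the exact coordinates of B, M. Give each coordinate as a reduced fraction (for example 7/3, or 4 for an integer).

B = (20, 5)
M = (35/2, 5/2)

1. B_x = 20  [B = 2·N−C = 2·(20, 4)−(20, 3)]
2. B_y = 5  [B = 2·N−C = 2·(20, 4)−(20, 3)]
   so B = (20, 5)
3. M_x = 35/2  [2·M = A+B = (15, 0)+(20, 5)]
4. M_y = 5/2  [2·M = A+B = (15, 0)+(20, 5)]
   so M = (35/2, 5/2)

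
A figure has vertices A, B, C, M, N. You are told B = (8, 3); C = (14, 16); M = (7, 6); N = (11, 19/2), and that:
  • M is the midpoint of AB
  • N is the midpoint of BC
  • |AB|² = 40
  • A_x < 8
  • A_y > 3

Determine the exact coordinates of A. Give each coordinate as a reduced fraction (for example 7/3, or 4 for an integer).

1. A_x = 6  [A = 2·M−B = 2·(7, 6)−(8, 3)]
2. A_y = 9  [A = 2·M−B = 2·(7, 6)−(8, 3)]
   so A = (6, 9)

A = (6, 9)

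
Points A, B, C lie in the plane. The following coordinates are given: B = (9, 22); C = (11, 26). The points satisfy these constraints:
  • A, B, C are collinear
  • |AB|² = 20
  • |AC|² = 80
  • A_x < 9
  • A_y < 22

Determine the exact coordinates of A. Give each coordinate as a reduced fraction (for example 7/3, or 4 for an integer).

1. A_x = 7  [[A, B, C are collinear ⇒ -4x+2y-8=0] ∩ [|A−(9, 22)|²=20]]
2. A_y = 18  [[A, B, C are collinear ⇒ -4x+2y-8=0] ∩ [|A−(9, 22)|²=20]]
   so A = (7, 18)

A = (7, 18)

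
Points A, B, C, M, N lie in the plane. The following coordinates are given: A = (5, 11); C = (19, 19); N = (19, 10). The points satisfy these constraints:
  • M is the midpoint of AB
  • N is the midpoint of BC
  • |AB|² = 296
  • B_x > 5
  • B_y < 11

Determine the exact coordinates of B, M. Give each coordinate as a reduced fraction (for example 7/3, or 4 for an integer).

1. B_x = 19  [B = 2·N−C = 2·(19, 10)−(19, 19)]
2. B_y = 1  [B = 2·N−C = 2·(19, 10)−(19, 19)]
   so B = (19, 1)
3. M_x = 12  [2·M = A+B = (5, 11)+(19, 1)]
4. M_y = 6  [2·M = A+B = (5, 11)+(19, 1)]
   so M = (12, 6)

B = (19, 1)
M = (12, 6)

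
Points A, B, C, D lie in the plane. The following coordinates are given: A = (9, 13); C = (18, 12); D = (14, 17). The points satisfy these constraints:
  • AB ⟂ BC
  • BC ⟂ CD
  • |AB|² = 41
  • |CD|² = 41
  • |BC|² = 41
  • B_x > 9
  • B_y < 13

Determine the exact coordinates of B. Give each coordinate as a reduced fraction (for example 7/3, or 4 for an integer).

1. B_x = 13  [[BC ⟂ CD ⇒ 4x-5y-12=0] ∩ [|B−(9, 13)|²=41]]
2. B_y = 8  [[BC ⟂ CD ⇒ 4x-5y-12=0] ∩ [|B−(9, 13)|²=41]]
   so B = (13, 8)

B = (13, 8)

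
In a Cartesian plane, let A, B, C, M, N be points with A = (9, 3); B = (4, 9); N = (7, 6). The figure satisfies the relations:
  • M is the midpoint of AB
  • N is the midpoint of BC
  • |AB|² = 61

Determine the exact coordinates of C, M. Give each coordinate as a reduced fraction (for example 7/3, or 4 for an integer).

C = (10, 3)
M = (13/2, 6)

1. M_x = 13/2  [2·M = A+B = (9, 3)+(4, 9)]
2. M_y = 6  [2·M = A+B = (9, 3)+(4, 9)]
   so M = (13/2, 6)
3. C_x = 10  [C = 2·N−B = 2·(7, 6)−(4, 9)]
4. C_y = 3  [C = 2·N−B = 2·(7, 6)−(4, 9)]
   so C = (10, 3)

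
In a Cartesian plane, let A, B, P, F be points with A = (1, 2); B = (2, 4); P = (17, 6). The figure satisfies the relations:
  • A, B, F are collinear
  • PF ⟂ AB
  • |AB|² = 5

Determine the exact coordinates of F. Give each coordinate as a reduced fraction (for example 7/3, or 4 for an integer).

1. F_x = 29/5  [[A, B, F are collinear ⇒ -2x+1y=0] ∩ [PF ⟂ AB ⇒ 1x+2y-29=0]]
2. F_y = 58/5  [[A, B, F are collinear ⇒ -2x+1y=0] ∩ [PF ⟂ AB ⇒ 1x+2y-29=0]]
   so F = (29/5, 58/5)

F = (29/5, 58/5)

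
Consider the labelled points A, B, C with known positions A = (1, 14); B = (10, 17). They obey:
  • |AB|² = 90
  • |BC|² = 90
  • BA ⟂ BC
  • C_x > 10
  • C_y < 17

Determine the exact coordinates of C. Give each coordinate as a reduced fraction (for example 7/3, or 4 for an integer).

C = (13, 8)

1. C_x = 13  [[BA ⟂ BC ⇒ -9x-3y+141=0] ∩ [|C−(10, 17)|²=90]]
2. C_y = 8  [[BA ⟂ BC ⇒ -9x-3y+141=0] ∩ [|C−(10, 17)|²=90]]
   so C = (13, 8)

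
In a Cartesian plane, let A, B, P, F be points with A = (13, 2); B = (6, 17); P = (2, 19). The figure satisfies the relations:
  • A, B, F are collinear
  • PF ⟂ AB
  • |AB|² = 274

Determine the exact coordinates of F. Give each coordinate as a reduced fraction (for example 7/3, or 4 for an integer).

1. F_x = 619/137  [[A, B, F are collinear ⇒ -15x-7y+209=0] ∩ [PF ⟂ AB ⇒ -7x+15y-271=0]]
2. F_y = 2764/137  [[A, B, F are collinear ⇒ -15x-7y+209=0] ∩ [PF ⟂ AB ⇒ -7x+15y-271=0]]
   so F = (619/137, 2764/137)

F = (619/137, 2764/137)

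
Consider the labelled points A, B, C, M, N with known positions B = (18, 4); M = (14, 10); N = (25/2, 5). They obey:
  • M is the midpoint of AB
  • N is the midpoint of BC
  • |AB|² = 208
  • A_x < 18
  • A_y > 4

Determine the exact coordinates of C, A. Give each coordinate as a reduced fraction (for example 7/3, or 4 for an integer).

C = (7, 6)
A = (10, 16)

1. A_x = 10  [A = 2·M−B = 2·(14, 10)−(18, 4)]
2. A_y = 16  [A = 2·M−B = 2·(14, 10)−(18, 4)]
   so A = (10, 16)
3. C_x = 7  [C = 2·N−B = 2·(25/2, 5)−(18, 4)]
4. C_y = 6  [C = 2·N−B = 2·(25/2, 5)−(18, 4)]
   so C = (7, 6)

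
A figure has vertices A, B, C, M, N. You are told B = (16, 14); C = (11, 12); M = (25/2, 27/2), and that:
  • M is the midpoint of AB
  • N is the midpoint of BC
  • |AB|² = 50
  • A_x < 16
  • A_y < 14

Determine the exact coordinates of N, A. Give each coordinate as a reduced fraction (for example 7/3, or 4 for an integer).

1. A_x = 9  [A = 2·M−B = 2·(25/2, 27/2)−(16, 14)]
2. A_y = 13  [A = 2·M−B = 2·(25/2, 27/2)−(16, 14)]
   so A = (9, 13)
3. N_x = 27/2  [2·N = B+C = (16, 14)+(11, 12)]
4. N_y = 13  [2·N = B+C = (16, 14)+(11, 12)]
   so N = (27/2, 13)

N = (27/2, 13)
A = (9, 13)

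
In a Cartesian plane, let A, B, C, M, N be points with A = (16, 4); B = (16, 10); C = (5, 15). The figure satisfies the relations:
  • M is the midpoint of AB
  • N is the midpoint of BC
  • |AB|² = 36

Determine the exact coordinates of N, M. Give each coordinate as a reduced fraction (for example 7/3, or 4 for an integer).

N = (21/2, 25/2)
M = (16, 7)

1. M_x = 16  [2·M = A+B = (16, 4)+(16, 10)]
2. M_y = 7  [2·M = A+B = (16, 4)+(16, 10)]
   so M = (16, 7)
3. N_x = 21/2  [2·N = B+C = (16, 10)+(5, 15)]
4. N_y = 25/2  [2·N = B+C = (16, 10)+(5, 15)]
   so N = (21/2, 25/2)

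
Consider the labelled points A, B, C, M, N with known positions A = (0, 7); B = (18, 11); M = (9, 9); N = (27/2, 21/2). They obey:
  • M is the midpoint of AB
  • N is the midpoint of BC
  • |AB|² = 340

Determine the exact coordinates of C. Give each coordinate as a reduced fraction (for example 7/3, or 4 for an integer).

1. C_x = 9  [C = 2·N−B = 2·(27/2, 21/2)−(18, 11)]
2. C_y = 10  [C = 2·N−B = 2·(27/2, 21/2)−(18, 11)]
   so C = (9, 10)

C = (9, 10)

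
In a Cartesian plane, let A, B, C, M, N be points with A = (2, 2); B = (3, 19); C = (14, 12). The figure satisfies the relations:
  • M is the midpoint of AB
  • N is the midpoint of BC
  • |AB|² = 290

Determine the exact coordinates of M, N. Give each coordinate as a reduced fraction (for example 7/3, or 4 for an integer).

1. M_x = 5/2  [2·M = A+B = (2, 2)+(3, 19)]
2. M_y = 21/2  [2·M = A+B = (2, 2)+(3, 19)]
   so M = (5/2, 21/2)
3. N_x = 17/2  [2·N = B+C = (3, 19)+(14, 12)]
4. N_y = 31/2  [2·N = B+C = (3, 19)+(14, 12)]
   so N = (17/2, 31/2)

M = (5/2, 21/2)
N = (17/2, 31/2)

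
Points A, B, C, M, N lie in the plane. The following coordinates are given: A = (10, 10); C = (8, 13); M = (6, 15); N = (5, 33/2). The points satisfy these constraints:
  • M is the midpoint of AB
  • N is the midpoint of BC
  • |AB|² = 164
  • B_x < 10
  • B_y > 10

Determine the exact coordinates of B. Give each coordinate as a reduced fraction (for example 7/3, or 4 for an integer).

B = (2, 20)

1. B_x = 2  [B = 2·M−A = 2·(6, 15)−(10, 10)]
2. B_y = 20  [B = 2·M−A = 2·(6, 15)−(10, 10)]
   so B = (2, 20)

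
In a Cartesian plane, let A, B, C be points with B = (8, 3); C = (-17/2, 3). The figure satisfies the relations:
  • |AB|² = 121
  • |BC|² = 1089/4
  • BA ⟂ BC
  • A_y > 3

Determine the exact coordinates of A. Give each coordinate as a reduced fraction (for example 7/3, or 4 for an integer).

A = (8, 14)

1. A_x = 8  [[BA ⟂ BC ⇒ -33/2x+132=0] ∩ [|A−(8, 3)|²=121]]
2. A_y = 14  [[BA ⟂ BC ⇒ -33/2x+132=0] ∩ [|A−(8, 3)|²=121]]
   so A = (8, 14)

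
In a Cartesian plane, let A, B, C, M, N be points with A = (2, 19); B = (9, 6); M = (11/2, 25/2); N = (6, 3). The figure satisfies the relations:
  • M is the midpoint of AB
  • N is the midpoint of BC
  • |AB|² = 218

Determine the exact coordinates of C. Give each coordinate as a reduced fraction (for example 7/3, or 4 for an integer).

1. C_x = 3  [C = 2·N−B = 2·(6, 3)−(9, 6)]
2. C_y = 0  [C = 2·N−B = 2·(6, 3)−(9, 6)]
   so C = (3, 0)

C = (3, 0)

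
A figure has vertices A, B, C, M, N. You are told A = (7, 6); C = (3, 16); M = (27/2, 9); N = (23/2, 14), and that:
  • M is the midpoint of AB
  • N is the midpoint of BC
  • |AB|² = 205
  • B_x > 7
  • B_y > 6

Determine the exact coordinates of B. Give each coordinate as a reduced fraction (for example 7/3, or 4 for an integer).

B = (20, 12)

1. B_x = 20  [B = 2·M−A = 2·(27/2, 9)−(7, 6)]
2. B_y = 12  [B = 2·M−A = 2·(27/2, 9)−(7, 6)]
   so B = (20, 12)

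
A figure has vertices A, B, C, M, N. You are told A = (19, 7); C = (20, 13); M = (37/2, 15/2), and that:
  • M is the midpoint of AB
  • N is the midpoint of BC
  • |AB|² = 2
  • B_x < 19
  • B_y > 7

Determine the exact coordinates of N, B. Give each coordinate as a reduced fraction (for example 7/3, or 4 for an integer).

1. B_x = 18  [B = 2·M−A = 2·(37/2, 15/2)−(19, 7)]
2. B_y = 8  [B = 2·M−A = 2·(37/2, 15/2)−(19, 7)]
   so B = (18, 8)
3. N_x = 19  [2·N = B+C = (18, 8)+(20, 13)]
4. N_y = 21/2  [2·N = B+C = (18, 8)+(20, 13)]
   so N = (19, 21/2)

N = (19, 21/2)
B = (18, 8)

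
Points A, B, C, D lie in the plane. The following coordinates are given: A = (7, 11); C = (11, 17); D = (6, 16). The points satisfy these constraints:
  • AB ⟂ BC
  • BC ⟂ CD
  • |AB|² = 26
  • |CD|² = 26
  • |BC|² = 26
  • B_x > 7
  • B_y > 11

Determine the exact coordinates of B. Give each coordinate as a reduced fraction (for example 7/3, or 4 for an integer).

B = (12, 12)

1. B_x = 12  [[BC ⟂ CD ⇒ 5x+1y-72=0] ∩ [|B−(7, 11)|²=26]]
2. B_y = 12  [[BC ⟂ CD ⇒ 5x+1y-72=0] ∩ [|B−(7, 11)|²=26]]
   so B = (12, 12)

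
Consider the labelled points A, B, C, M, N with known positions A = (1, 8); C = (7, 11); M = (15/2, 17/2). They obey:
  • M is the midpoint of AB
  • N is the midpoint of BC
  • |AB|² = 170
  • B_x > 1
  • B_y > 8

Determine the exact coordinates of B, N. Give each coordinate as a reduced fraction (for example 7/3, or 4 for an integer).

1. B_x = 14  [B = 2·M−A = 2·(15/2, 17/2)−(1, 8)]
2. B_y = 9  [B = 2·M−A = 2·(15/2, 17/2)−(1, 8)]
   so B = (14, 9)
3. N_x = 21/2  [2·N = B+C = (14, 9)+(7, 11)]
4. N_y = 10  [2·N = B+C = (14, 9)+(7, 11)]
   so N = (21/2, 10)

B = (14, 9)
N = (21/2, 10)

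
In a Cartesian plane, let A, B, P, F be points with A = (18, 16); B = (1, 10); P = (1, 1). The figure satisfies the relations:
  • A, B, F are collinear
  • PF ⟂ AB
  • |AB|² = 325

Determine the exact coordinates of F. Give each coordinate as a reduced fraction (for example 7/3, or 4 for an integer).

1. F_x = -593/325  [[A, B, F are collinear ⇒ 6x-17y+164=0] ∩ [PF ⟂ AB ⇒ -17x-6y+23=0]]
2. F_y = 2926/325  [[A, B, F are collinear ⇒ 6x-17y+164=0] ∩ [PF ⟂ AB ⇒ -17x-6y+23=0]]
   so F = (-593/325, 2926/325)

F = (-593/325, 2926/325)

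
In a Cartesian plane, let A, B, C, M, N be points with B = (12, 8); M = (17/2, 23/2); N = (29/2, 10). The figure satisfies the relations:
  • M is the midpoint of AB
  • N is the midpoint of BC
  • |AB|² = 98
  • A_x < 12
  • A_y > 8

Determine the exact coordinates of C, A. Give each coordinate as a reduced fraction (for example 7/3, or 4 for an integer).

C = (17, 12)
A = (5, 15)

1. A_x = 5  [A = 2·M−B = 2·(17/2, 23/2)−(12, 8)]
2. A_y = 15  [A = 2·M−B = 2·(17/2, 23/2)−(12, 8)]
   so A = (5, 15)
3. C_x = 17  [C = 2·N−B = 2·(29/2, 10)−(12, 8)]
4. C_y = 12  [C = 2·N−B = 2·(29/2, 10)−(12, 8)]
   so C = (17, 12)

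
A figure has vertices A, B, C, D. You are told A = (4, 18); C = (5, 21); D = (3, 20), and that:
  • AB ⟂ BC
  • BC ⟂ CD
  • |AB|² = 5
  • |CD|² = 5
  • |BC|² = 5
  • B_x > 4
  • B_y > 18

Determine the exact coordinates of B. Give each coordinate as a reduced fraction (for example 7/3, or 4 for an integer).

1. B_x = 6  [[BC ⟂ CD ⇒ 2x+1y-31=0] ∩ [|B−(4, 18)|²=5]]
2. B_y = 19  [[BC ⟂ CD ⇒ 2x+1y-31=0] ∩ [|B−(4, 18)|²=5]]
   so B = (6, 19)

B = (6, 19)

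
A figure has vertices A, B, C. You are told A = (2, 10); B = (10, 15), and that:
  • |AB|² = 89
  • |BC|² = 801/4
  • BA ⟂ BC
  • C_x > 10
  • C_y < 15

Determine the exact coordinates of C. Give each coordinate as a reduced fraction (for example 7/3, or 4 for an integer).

1. C_x = 35/2  [[BA ⟂ BC ⇒ -8x-5y+155=0] ∩ [|C−(10, 15)|²=801/4]]
2. C_y = 3  [[BA ⟂ BC ⇒ -8x-5y+155=0] ∩ [|C−(10, 15)|²=801/4]]
   so C = (35/2, 3)

C = (35/2, 3)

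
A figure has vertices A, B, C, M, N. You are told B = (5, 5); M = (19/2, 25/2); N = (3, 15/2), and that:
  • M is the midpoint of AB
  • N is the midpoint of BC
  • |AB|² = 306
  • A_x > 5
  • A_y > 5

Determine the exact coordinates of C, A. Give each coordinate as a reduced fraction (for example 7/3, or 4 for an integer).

1. A_x = 14  [A = 2·M−B = 2·(19/2, 25/2)−(5, 5)]
2. A_y = 20  [A = 2·M−B = 2·(19/2, 25/2)−(5, 5)]
   so A = (14, 20)
3. C_x = 1  [C = 2·N−B = 2·(3, 15/2)−(5, 5)]
4. C_y = 10  [C = 2·N−B = 2·(3, 15/2)−(5, 5)]
   so C = (1, 10)

C = (1, 10)
A = (14, 20)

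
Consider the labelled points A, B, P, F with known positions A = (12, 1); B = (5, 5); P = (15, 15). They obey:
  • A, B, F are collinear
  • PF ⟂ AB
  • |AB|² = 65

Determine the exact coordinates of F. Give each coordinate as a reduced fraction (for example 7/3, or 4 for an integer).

F = (107/13, 41/13)

1. F_x = 107/13  [[A, B, F are collinear ⇒ -4x-7y+55=0] ∩ [PF ⟂ AB ⇒ -7x+4y+45=0]]
2. F_y = 41/13  [[A, B, F are collinear ⇒ -4x-7y+55=0] ∩ [PF ⟂ AB ⇒ -7x+4y+45=0]]
   so F = (107/13, 41/13)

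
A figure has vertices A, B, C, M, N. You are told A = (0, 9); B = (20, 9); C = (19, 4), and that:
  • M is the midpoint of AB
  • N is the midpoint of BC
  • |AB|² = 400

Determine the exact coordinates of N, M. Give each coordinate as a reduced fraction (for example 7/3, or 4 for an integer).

N = (39/2, 13/2)
M = (10, 9)

1. M_x = 10  [2·M = A+B = (0, 9)+(20, 9)]
2. M_y = 9  [2·M = A+B = (0, 9)+(20, 9)]
   so M = (10, 9)
3. N_x = 39/2  [2·N = B+C = (20, 9)+(19, 4)]
4. N_y = 13/2  [2·N = B+C = (20, 9)+(19, 4)]
   so N = (39/2, 13/2)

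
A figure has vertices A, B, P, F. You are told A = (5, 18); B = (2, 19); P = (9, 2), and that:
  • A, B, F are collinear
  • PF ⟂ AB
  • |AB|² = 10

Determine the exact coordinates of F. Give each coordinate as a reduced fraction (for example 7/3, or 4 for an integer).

1. F_x = 67/5  [[A, B, F are collinear ⇒ -1x-3y+59=0] ∩ [PF ⟂ AB ⇒ -3x+1y+25=0]]
2. F_y = 76/5  [[A, B, F are collinear ⇒ -1x-3y+59=0] ∩ [PF ⟂ AB ⇒ -3x+1y+25=0]]
   so F = (67/5, 76/5)

F = (67/5, 76/5)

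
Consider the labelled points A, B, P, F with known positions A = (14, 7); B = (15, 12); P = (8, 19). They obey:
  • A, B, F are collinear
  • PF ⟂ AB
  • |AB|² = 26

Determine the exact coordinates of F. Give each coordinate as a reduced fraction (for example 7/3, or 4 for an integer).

F = (209/13, 226/13)

1. F_x = 209/13  [[A, B, F are collinear ⇒ -5x+1y+63=0] ∩ [PF ⟂ AB ⇒ 1x+5y-103=0]]
2. F_y = 226/13  [[A, B, F are collinear ⇒ -5x+1y+63=0] ∩ [PF ⟂ AB ⇒ 1x+5y-103=0]]
   so F = (209/13, 226/13)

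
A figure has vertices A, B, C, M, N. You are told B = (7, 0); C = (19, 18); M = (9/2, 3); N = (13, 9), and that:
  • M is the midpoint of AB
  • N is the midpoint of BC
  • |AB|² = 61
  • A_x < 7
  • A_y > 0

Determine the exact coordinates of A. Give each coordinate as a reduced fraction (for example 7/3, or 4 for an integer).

A = (2, 6)

1. A_x = 2  [A = 2·M−B = 2·(9/2, 3)−(7, 0)]
2. A_y = 6  [A = 2·M−B = 2·(9/2, 3)−(7, 0)]
   so A = (2, 6)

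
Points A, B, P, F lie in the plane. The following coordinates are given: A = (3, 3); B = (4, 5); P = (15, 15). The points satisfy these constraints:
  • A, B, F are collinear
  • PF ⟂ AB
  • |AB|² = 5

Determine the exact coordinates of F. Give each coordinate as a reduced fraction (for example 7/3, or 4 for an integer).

F = (51/5, 87/5)

1. F_x = 51/5  [[A, B, F are collinear ⇒ -2x+1y+3=0] ∩ [PF ⟂ AB ⇒ 1x+2y-45=0]]
2. F_y = 87/5  [[A, B, F are collinear ⇒ -2x+1y+3=0] ∩ [PF ⟂ AB ⇒ 1x+2y-45=0]]
   so F = (51/5, 87/5)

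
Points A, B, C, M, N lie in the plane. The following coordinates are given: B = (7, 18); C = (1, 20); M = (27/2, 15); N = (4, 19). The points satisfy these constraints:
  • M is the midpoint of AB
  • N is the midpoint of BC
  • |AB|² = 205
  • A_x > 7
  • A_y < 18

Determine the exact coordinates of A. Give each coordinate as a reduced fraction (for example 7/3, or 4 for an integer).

1. A_x = 20  [A = 2·M−B = 2·(27/2, 15)−(7, 18)]
2. A_y = 12  [A = 2·M−B = 2·(27/2, 15)−(7, 18)]
   so A = (20, 12)

A = (20, 12)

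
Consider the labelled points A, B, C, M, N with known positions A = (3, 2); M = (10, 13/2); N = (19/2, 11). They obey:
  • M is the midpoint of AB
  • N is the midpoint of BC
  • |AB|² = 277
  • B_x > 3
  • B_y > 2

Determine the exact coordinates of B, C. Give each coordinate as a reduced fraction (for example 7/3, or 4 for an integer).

B = (17, 11)
C = (2, 11)

1. B_x = 17  [B = 2·M−A = 2·(10, 13/2)−(3, 2)]
2. B_y = 11  [B = 2·M−A = 2·(10, 13/2)−(3, 2)]
   so B = (17, 11)
3. C_x = 2  [C = 2·N−B = 2·(19/2, 11)−(17, 11)]
4. C_y = 11  [C = 2·N−B = 2·(19/2, 11)−(17, 11)]
   so C = (2, 11)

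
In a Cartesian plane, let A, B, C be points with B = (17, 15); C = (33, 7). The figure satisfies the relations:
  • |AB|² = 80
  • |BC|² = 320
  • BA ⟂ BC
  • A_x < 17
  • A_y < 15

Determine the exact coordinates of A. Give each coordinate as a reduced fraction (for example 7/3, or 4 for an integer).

A = (13, 7)

1. A_x = 13  [[BA ⟂ BC ⇒ 16x-8y-152=0] ∩ [|A−(17, 15)|²=80]]
2. A_y = 7  [[BA ⟂ BC ⇒ 16x-8y-152=0] ∩ [|A−(17, 15)|²=80]]
   so A = (13, 7)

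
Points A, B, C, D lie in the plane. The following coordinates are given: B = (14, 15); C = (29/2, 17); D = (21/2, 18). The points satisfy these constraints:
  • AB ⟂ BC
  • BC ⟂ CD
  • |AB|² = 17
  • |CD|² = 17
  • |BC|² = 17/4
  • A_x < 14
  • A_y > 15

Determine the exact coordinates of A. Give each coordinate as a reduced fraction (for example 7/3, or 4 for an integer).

A = (10, 16)

1. A_x = 10  [[AB ⟂ BC ⇒ -1/2x-2y+37=0] ∩ [|A−(14, 15)|²=17]]
2. A_y = 16  [[AB ⟂ BC ⇒ -1/2x-2y+37=0] ∩ [|A−(14, 15)|²=17]]
   so A = (10, 16)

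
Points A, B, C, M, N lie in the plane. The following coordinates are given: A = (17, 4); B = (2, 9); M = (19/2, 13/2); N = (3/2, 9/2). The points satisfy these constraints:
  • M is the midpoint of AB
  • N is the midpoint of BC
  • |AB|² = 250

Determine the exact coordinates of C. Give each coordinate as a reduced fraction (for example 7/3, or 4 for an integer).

1. C_x = 1  [C = 2·N−B = 2·(3/2, 9/2)−(2, 9)]
2. C_y = 0  [C = 2·N−B = 2·(3/2, 9/2)−(2, 9)]
   so C = (1, 0)

C = (1, 0)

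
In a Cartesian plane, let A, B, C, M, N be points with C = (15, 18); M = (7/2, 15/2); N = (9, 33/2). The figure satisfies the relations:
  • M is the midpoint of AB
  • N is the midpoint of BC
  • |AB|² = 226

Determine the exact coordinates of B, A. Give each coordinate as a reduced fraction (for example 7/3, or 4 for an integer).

B = (3, 15)
A = (4, 0)

1. B_x = 3  [B = 2·N−C = 2·(9, 33/2)−(15, 18)]
2. B_y = 15  [B = 2·N−C = 2·(9, 33/2)−(15, 18)]
   so B = (3, 15)
3. A_x = 4  [A = 2·M−B = 2·(7/2, 15/2)−(3, 15)]
4. A_y = 0  [A = 2·M−B = 2·(7/2, 15/2)−(3, 15)]
   so A = (4, 0)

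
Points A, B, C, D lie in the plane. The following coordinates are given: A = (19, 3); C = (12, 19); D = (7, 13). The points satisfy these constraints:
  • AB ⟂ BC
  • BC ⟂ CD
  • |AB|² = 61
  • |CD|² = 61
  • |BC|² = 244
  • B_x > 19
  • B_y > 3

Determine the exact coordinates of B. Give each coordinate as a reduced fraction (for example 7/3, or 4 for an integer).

1. B_x = 24  [[BC ⟂ CD ⇒ 5x+6y-174=0] ∩ [|B−(19, 3)|²=61]]
2. B_y = 9  [[BC ⟂ CD ⇒ 5x+6y-174=0] ∩ [|B−(19, 3)|²=61]]
   so B = (24, 9)

B = (24, 9)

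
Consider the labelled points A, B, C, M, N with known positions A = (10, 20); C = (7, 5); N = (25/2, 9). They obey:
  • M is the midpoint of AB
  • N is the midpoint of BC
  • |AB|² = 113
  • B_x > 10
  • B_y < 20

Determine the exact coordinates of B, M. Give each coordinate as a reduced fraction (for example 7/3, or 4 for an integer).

1. B_x = 18  [B = 2·N−C = 2·(25/2, 9)−(7, 5)]
2. B_y = 13  [B = 2·N−C = 2·(25/2, 9)−(7, 5)]
   so B = (18, 13)
3. M_x = 14  [2·M = A+B = (10, 20)+(18, 13)]
4. M_y = 33/2  [2·M = A+B = (10, 20)+(18, 13)]
   so M = (14, 33/2)

B = (18, 13)
M = (14, 33/2)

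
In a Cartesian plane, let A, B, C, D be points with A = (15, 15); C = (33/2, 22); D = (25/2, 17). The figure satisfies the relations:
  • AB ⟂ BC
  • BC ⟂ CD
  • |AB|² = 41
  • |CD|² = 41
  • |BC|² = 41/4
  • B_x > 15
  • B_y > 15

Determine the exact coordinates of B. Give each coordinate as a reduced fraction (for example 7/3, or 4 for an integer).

1. B_x = 19  [[BC ⟂ CD ⇒ 4x+5y-176=0] ∩ [|B−(15, 15)|²=41]]
2. B_y = 20  [[BC ⟂ CD ⇒ 4x+5y-176=0] ∩ [|B−(15, 15)|²=41]]
   so B = (19, 20)

B = (19, 20)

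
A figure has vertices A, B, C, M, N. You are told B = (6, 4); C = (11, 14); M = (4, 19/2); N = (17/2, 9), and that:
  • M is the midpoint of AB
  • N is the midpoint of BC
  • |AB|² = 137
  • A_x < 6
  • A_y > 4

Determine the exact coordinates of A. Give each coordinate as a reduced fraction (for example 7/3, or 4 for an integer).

A = (2, 15)

1. A_x = 2  [A = 2·M−B = 2·(4, 19/2)−(6, 4)]
2. A_y = 15  [A = 2·M−B = 2·(4, 19/2)−(6, 4)]
   so A = (2, 15)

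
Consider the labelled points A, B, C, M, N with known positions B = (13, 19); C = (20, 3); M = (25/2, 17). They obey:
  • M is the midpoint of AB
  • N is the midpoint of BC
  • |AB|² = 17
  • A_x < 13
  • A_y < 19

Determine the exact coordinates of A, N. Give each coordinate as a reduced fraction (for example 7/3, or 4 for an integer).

A = (12, 15)
N = (33/2, 11)

1. A_x = 12  [A = 2·M−B = 2·(25/2, 17)−(13, 19)]
2. A_y = 15  [A = 2·M−B = 2·(25/2, 17)−(13, 19)]
   so A = (12, 15)
3. N_x = 33/2  [2·N = B+C = (13, 19)+(20, 3)]
4. N_y = 11  [2·N = B+C = (13, 19)+(20, 3)]
   so N = (33/2, 11)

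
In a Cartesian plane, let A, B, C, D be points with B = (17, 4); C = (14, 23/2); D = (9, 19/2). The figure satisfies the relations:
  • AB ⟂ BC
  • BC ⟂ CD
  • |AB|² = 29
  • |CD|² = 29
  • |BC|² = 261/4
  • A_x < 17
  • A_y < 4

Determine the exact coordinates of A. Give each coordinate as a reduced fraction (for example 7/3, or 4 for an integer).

A = (12, 2)

1. A_x = 12  [[AB ⟂ BC ⇒ 3x-15/2y-21=0] ∩ [|A−(17, 4)|²=29]]
2. A_y = 2  [[AB ⟂ BC ⇒ 3x-15/2y-21=0] ∩ [|A−(17, 4)|²=29]]
   so A = (12, 2)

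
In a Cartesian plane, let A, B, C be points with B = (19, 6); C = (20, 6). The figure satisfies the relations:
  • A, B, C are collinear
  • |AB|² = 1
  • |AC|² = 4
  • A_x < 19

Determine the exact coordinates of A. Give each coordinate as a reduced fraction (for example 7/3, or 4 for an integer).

1. A_x = 18  [[A, B, C are collinear ⇒ 1y-6=0] ∩ [|A−(19, 6)|²=1]]
2. A_y = 6  [[A, B, C are collinear ⇒ 1y-6=0] ∩ [|A−(19, 6)|²=1]]
   so A = (18, 6)

A = (18, 6)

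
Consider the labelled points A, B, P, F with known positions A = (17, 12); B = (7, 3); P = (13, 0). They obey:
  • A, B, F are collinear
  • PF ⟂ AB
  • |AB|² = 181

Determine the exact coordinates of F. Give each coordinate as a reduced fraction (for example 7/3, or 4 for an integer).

F = (1597/181, 840/181)

1. F_x = 1597/181  [[A, B, F are collinear ⇒ 9x-10y-33=0] ∩ [PF ⟂ AB ⇒ -10x-9y+130=0]]
2. F_y = 840/181  [[A, B, F are collinear ⇒ 9x-10y-33=0] ∩ [PF ⟂ AB ⇒ -10x-9y+130=0]]
   so F = (1597/181, 840/181)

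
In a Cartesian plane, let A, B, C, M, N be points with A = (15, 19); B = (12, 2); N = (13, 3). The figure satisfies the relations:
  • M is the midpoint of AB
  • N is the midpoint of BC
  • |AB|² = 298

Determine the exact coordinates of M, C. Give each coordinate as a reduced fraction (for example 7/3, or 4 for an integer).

M = (27/2, 21/2)
C = (14, 4)

1. M_x = 27/2  [2·M = A+B = (15, 19)+(12, 2)]
2. M_y = 21/2  [2·M = A+B = (15, 19)+(12, 2)]
   so M = (27/2, 21/2)
3. C_x = 14  [C = 2·N−B = 2·(13, 3)−(12, 2)]
4. C_y = 4  [C = 2·N−B = 2·(13, 3)−(12, 2)]
   so C = (14, 4)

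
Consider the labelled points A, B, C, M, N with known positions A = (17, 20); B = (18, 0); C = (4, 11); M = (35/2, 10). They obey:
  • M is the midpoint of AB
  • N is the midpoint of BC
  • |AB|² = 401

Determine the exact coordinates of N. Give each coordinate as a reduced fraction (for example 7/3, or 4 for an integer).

N = (11, 11/2)

1. N_x = 11  [2·N = B+C = (18, 0)+(4, 11)]
2. N_y = 11/2  [2·N = B+C = (18, 0)+(4, 11)]
   so N = (11, 11/2)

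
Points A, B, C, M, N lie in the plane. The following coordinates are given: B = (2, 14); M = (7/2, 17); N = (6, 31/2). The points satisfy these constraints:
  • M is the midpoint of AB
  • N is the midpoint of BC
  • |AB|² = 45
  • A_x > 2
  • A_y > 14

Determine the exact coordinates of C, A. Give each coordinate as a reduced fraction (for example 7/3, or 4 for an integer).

C = (10, 17)
A = (5, 20)

1. A_x = 5  [A = 2·M−B = 2·(7/2, 17)−(2, 14)]
2. A_y = 20  [A = 2·M−B = 2·(7/2, 17)−(2, 14)]
   so A = (5, 20)
3. C_x = 10  [C = 2·N−B = 2·(6, 31/2)−(2, 14)]
4. C_y = 17  [C = 2·N−B = 2·(6, 31/2)−(2, 14)]
   so C = (10, 17)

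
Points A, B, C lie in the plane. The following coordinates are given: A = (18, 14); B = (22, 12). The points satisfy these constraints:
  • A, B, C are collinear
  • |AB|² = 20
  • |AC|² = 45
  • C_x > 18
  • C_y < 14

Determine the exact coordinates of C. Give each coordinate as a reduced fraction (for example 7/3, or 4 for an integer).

1. C_x = 24  [[A, B, C are collinear ⇒ 2x+4y-92=0] ∩ [|C−(18, 14)|²=45]]
2. C_y = 11  [[A, B, C are collinear ⇒ 2x+4y-92=0] ∩ [|C−(18, 14)|²=45]]
   so C = (24, 11)

C = (24, 11)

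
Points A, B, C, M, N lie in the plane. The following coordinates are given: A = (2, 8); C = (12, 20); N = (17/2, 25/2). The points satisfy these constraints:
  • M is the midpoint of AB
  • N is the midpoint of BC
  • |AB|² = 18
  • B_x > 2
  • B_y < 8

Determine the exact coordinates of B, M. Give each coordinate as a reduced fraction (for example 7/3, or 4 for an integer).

1. B_x = 5  [B = 2·N−C = 2·(17/2, 25/2)−(12, 20)]
2. B_y = 5  [B = 2·N−C = 2·(17/2, 25/2)−(12, 20)]
   so B = (5, 5)
3. M_x = 7/2  [2·M = A+B = (2, 8)+(5, 5)]
4. M_y = 13/2  [2·M = A+B = (2, 8)+(5, 5)]
   so M = (7/2, 13/2)

B = (5, 5)
M = (7/2, 13/2)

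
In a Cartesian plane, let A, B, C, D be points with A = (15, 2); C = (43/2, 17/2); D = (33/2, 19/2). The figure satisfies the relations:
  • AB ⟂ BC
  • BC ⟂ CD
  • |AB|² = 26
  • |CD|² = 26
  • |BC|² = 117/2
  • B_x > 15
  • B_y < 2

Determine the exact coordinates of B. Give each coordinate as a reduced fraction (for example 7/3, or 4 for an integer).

1. B_x = 20  [[BC ⟂ CD ⇒ 5x-1y-99=0] ∩ [|B−(15, 2)|²=26]]
2. B_y = 1  [[BC ⟂ CD ⇒ 5x-1y-99=0] ∩ [|B−(15, 2)|²=26]]
   so B = (20, 1)

B = (20, 1)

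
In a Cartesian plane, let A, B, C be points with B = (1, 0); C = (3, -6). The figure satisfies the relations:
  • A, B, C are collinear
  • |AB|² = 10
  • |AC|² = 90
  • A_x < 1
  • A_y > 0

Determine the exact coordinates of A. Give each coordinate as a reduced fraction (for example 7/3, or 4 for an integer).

A = (0, 3)

1. A_x = 0  [[A, B, C are collinear ⇒ 6x+2y-6=0] ∩ [|A−(1, 0)|²=10]]
2. A_y = 3  [[A, B, C are collinear ⇒ 6x+2y-6=0] ∩ [|A−(1, 0)|²=10]]
   so A = (0, 3)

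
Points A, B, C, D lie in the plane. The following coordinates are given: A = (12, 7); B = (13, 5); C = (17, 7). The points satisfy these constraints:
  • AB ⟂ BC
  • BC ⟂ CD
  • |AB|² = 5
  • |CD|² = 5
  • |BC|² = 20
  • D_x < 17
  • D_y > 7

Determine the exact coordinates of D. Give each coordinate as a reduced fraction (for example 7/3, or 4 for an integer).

D = (16, 9)

1. D_x = 16  [[BC ⟂ CD ⇒ 4x+2y-82=0] ∩ [|D−(17, 7)|²=5]]
2. D_y = 9  [[BC ⟂ CD ⇒ 4x+2y-82=0] ∩ [|D−(17, 7)|²=5]]
   so D = (16, 9)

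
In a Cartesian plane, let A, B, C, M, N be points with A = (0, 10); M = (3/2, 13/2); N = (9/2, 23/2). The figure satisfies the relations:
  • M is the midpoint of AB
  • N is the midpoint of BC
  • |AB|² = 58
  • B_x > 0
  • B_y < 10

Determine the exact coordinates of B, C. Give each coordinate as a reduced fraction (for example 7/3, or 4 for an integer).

B = (3, 3)
C = (6, 20)

1. B_x = 3  [B = 2·M−A = 2·(3/2, 13/2)−(0, 10)]
2. B_y = 3  [B = 2·M−A = 2·(3/2, 13/2)−(0, 10)]
   so B = (3, 3)
3. C_x = 6  [C = 2·N−B = 2·(9/2, 23/2)−(3, 3)]
4. C_y = 20  [C = 2·N−B = 2·(9/2, 23/2)−(3, 3)]
   so C = (6, 20)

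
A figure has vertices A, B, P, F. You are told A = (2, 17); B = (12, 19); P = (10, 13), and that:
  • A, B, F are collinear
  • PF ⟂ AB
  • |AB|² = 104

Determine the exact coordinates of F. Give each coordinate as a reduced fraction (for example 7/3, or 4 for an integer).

F = (116/13, 239/13)

1. F_x = 116/13  [[A, B, F are collinear ⇒ -2x+10y-166=0] ∩ [PF ⟂ AB ⇒ 10x+2y-126=0]]
2. F_y = 239/13  [[A, B, F are collinear ⇒ -2x+10y-166=0] ∩ [PF ⟂ AB ⇒ 10x+2y-126=0]]
   so F = (116/13, 239/13)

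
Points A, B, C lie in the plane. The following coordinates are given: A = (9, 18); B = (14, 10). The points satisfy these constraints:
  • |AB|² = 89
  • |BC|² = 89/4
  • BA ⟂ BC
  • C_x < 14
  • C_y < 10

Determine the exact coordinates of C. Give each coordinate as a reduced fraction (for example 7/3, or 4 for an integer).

C = (10, 15/2)

1. C_x = 10  [[BA ⟂ BC ⇒ -5x+8y-10=0] ∩ [|C−(14, 10)|²=89/4]]
2. C_y = 15/2  [[BA ⟂ BC ⇒ -5x+8y-10=0] ∩ [|C−(14, 10)|²=89/4]]
   so C = (10, 15/2)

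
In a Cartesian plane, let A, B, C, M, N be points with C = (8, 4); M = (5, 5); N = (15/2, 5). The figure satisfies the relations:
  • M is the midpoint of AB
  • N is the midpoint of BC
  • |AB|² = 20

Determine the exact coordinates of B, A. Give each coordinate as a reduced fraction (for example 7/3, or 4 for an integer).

B = (7, 6)
A = (3, 4)

1. B_x = 7  [B = 2·N−C = 2·(15/2, 5)−(8, 4)]
2. B_y = 6  [B = 2·N−C = 2·(15/2, 5)−(8, 4)]
   so B = (7, 6)
3. A_x = 3  [A = 2·M−B = 2·(5, 5)−(7, 6)]
4. A_y = 4  [A = 2·M−B = 2·(5, 5)−(7, 6)]
   so A = (3, 4)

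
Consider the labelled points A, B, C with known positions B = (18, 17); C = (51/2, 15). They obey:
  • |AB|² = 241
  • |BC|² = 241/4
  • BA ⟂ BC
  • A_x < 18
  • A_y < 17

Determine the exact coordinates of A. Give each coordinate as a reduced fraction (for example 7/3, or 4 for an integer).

A = (14, 2)

1. A_x = 14  [[BA ⟂ BC ⇒ 15/2x-2y-101=0] ∩ [|A−(18, 17)|²=241]]
2. A_y = 2  [[BA ⟂ BC ⇒ 15/2x-2y-101=0] ∩ [|A−(18, 17)|²=241]]
   so A = (14, 2)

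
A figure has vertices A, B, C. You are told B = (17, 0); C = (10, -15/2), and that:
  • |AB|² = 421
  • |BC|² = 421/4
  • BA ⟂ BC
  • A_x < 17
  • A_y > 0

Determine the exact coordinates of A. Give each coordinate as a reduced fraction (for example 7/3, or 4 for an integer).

1. A_x = 2  [[BA ⟂ BC ⇒ -7x-15/2y+119=0] ∩ [|A−(17, 0)|²=421]]
2. A_y = 14  [[BA ⟂ BC ⇒ -7x-15/2y+119=0] ∩ [|A−(17, 0)|²=421]]
   so A = (2, 14)

A = (2, 14)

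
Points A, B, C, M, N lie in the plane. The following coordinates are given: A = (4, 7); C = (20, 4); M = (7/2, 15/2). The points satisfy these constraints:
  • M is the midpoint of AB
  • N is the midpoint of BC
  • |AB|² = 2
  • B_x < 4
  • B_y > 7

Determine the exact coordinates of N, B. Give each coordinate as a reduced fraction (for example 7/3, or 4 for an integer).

1. B_x = 3  [B = 2·M−A = 2·(7/2, 15/2)−(4, 7)]
2. B_y = 8  [B = 2·M−A = 2·(7/2, 15/2)−(4, 7)]
   so B = (3, 8)
3. N_x = 23/2  [2·N = B+C = (3, 8)+(20, 4)]
4. N_y = 6  [2·N = B+C = (3, 8)+(20, 4)]
   so N = (23/2, 6)

N = (23/2, 6)
B = (3, 8)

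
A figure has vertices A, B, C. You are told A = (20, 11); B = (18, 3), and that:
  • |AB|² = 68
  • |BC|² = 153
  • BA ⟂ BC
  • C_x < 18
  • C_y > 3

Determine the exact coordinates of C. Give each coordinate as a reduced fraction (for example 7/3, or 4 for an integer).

1. C_x = 6  [[BA ⟂ BC ⇒ 2x+8y-60=0] ∩ [|C−(18, 3)|²=153]]
2. C_y = 6  [[BA ⟂ BC ⇒ 2x+8y-60=0] ∩ [|C−(18, 3)|²=153]]
   so C = (6, 6)

C = (6, 6)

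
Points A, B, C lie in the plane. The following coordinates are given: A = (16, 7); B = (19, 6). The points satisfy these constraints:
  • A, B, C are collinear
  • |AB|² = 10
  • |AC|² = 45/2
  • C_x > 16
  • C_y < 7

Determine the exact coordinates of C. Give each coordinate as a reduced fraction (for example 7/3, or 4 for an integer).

C = (41/2, 11/2)

1. C_x = 41/2  [[A, B, C are collinear ⇒ 1x+3y-37=0] ∩ [|C−(16, 7)|²=45/2]]
2. C_y = 11/2  [[A, B, C are collinear ⇒ 1x+3y-37=0] ∩ [|C−(16, 7)|²=45/2]]
   so C = (41/2, 11/2)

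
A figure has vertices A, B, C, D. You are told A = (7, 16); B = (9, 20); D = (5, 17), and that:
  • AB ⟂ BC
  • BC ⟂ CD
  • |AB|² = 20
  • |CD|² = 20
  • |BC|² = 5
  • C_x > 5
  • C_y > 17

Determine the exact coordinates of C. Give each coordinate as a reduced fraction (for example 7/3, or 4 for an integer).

C = (7, 21)

1. C_x = 7  [[AB ⟂ BC ⇒ 2x+4y-98=0] ∩ [|C−(5, 17)|²=20]]
2. C_y = 21  [[AB ⟂ BC ⇒ 2x+4y-98=0] ∩ [|C−(5, 17)|²=20]]
   so C = (7, 21)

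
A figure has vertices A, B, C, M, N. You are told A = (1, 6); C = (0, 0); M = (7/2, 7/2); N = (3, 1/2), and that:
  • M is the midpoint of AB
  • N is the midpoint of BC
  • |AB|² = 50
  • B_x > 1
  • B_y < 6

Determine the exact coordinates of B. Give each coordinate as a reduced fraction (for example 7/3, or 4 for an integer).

B = (6, 1)

1. B_x = 6  [B = 2·M−A = 2·(7/2, 7/2)−(1, 6)]
2. B_y = 1  [B = 2·M−A = 2·(7/2, 7/2)−(1, 6)]
   so B = (6, 1)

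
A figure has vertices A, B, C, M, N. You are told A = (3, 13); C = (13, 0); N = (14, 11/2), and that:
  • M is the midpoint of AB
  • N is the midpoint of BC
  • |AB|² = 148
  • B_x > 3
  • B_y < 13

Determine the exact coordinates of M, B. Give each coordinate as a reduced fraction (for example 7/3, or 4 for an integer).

M = (9, 12)
B = (15, 11)

1. B_x = 15  [B = 2·N−C = 2·(14, 11/2)−(13, 0)]
2. B_y = 11  [B = 2·N−C = 2·(14, 11/2)−(13, 0)]
   so B = (15, 11)
3. M_x = 9  [2·M = A+B = (3, 13)+(15, 11)]
4. M_y = 12  [2·M = A+B = (3, 13)+(15, 11)]
   so M = (9, 12)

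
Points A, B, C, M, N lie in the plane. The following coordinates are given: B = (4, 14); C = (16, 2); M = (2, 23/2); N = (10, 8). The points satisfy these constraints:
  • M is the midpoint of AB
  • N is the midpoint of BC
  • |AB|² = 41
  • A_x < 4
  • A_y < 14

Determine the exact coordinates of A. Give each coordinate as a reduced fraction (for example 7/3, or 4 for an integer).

A = (0, 9)

1. A_x = 0  [A = 2·M−B = 2·(2, 23/2)−(4, 14)]
2. A_y = 9  [A = 2·M−B = 2·(2, 23/2)−(4, 14)]
   so A = (0, 9)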